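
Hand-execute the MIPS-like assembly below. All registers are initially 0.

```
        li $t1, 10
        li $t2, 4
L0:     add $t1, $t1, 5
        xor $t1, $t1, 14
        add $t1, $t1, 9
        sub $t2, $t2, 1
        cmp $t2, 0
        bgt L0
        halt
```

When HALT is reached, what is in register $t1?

li $t1, 10 → $t1=10
li $t2, 4 → $t2=4
add $t1, $t1, 5 → $t1=10+5=15
xor $t1, $t1, 14 → $t1=15^14=1
add $t1, $t1, 9 → $t1=1+9=10
sub $t2, $t2, 1 → $t2=4-1=3
cmp $t2, 0  (cmp 3,0)
bgt L0: taken
add $t1, $t1, 5 → $t1=10+5=15
xor $t1, $t1, 14 → $t1=15^14=1
add $t1, $t1, 9 → $t1=1+9=10
sub $t2, $t2, 1 → $t2=3-1=2
cmp $t2, 0  (cmp 2,0)
bgt L0: taken
add $t1, $t1, 5 → $t1=10+5=15
xor $t1, $t1, 14 → $t1=15^14=1
add $t1, $t1, 9 → $t1=1+9=10
sub $t2, $t2, 1 → $t2=2-1=1
cmp $t2, 0  (cmp 1,0)
bgt L0: taken
add $t1, $t1, 5 → $t1=10+5=15
xor $t1, $t1, 14 → $t1=15^14=1
add $t1, $t1, 9 → $t1=1+9=10
sub $t2, $t2, 1 → $t2=1-1=0
cmp $t2, 0  (cmp 0,0)
bgt L0: not taken
halt.

10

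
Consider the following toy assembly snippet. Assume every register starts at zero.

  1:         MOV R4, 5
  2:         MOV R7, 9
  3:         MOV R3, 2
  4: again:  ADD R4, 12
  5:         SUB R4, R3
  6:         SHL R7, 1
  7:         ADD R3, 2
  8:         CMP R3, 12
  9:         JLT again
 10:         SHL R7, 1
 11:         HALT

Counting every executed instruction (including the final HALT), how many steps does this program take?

MOV R4, 5 → R4=5
MOV R7, 9 → R7=9
MOV R3, 2 → R3=2
ADD R4, 12 → R4=5+12=17
SUB R4, R3 → R4=17-2=15
SHL R7, 1 → R7=9<<1=18
ADD R3, 2 → R3=2+2=4
CMP R3, 12  (cmp 4,12)
JLT again: taken
ADD R4, 12 → R4=15+12=27
SUB R4, R3 → R4=27-4=23
SHL R7, 1 → R7=18<<1=36
ADD R3, 2 → R3=4+2=6
CMP R3, 12  (cmp 6,12)
JLT again: taken
ADD R4, 12 → R4=23+12=35
SUB R4, R3 → R4=35-6=29
SHL R7, 1 → R7=36<<1=72
ADD R3, 2 → R3=6+2=8
CMP R3, 12  (cmp 8,12)
JLT again: taken
ADD R4, 12 → R4=29+12=41
SUB R4, R3 → R4=41-8=33
SHL R7, 1 → R7=72<<1=144
ADD R3, 2 → R3=8+2=10
CMP R3, 12  (cmp 10,12)
JLT again: taken
ADD R4, 12 → R4=33+12=45
SUB R4, R3 → R4=45-10=35
SHL R7, 1 → R7=144<<1=288
ADD R3, 2 → R3=10+2=12
CMP R3, 12  (cmp 12,12)
JLT again: not taken
SHL R7, 1 → R7=288<<1=576
halt.
Total executed instructions: 35.

35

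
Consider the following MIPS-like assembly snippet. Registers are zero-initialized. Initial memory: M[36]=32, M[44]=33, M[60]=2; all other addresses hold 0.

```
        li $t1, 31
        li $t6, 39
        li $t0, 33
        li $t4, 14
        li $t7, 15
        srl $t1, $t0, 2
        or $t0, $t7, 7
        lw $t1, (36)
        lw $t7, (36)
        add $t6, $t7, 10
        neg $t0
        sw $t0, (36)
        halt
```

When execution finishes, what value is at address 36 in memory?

after li $t1, 31: $t1=31
after li $t6, 39: $t6=39
after li $t0, 33: $t0=33
after li $t4, 14: $t4=14
after li $t7, 15: $t7=15
after srl $t1, $t0, 2: $t1=33>>2=8
after or $t0, $t7, 7: $t0=15|7=15
after lw $t1, (36): $t1=M[36]=32
after lw $t7, (36): $t7=M[36]=32
after add $t6, $t7, 10: $t6=32+10=42
after neg $t0: $t0=-(15)=-15
sw $t0, (36) → M[36]=-15
halt.

-15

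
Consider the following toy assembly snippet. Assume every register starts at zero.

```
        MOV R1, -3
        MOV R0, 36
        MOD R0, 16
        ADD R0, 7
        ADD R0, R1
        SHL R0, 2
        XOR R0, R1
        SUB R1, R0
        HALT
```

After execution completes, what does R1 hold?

32

R1=-3
R0=36
R0=36%16=4
R0=4+7=11
R0=11+(-3)=8
R0=8<<2=32
R0=32^(-3)=-35
R1=(-3)-(-35)=32
halt.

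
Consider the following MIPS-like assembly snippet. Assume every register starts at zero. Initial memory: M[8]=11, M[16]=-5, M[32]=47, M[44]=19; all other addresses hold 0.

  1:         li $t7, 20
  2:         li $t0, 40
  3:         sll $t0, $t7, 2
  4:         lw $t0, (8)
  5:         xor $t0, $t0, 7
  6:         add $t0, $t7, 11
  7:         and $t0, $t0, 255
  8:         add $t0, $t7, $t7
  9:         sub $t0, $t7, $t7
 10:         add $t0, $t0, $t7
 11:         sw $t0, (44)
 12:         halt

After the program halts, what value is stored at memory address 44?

$t7=20
$t0=40
$t0=20<<2=80
$t0=M[8]=11
$t0=11^7=12
$t0=20+11=31
$t0=31&255=31
$t0=20+20=40
$t0=20-20=0
$t0=0+20=20
sw $t0, (44) → M[44]=20
halt.

20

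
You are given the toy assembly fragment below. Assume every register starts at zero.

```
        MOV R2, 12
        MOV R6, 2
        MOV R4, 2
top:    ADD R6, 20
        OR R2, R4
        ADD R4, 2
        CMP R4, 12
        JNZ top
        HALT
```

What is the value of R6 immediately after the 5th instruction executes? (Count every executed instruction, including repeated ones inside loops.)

22

after MOV R2, 12: R2=12
after MOV R6, 2: R6=2
after MOV R4, 2: R4=2
after ADD R6, 20: R6=2+20=22
after OR R2, R4: R2=12|2=14
After step 5: R6 = 22.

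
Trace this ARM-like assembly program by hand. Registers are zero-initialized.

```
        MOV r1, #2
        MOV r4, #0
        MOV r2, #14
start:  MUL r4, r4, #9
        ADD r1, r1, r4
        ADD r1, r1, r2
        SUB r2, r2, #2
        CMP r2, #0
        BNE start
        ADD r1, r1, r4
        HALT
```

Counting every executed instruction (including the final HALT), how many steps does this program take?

after MOV r1, #2: r1=2
after MOV r4, #0: r4=0
after MOV r2, #14: r2=14
after MUL r4, r4, #9: r4=0*9=0
after ADD r1, r1, r4: r1=2+0=2
after ADD r1, r1, r2: r1=2+14=16
after SUB r2, r2, #2: r2=14-2=12
CMP r2, #0  (cmp 12,0)
BNE start: taken
after MUL r4, r4, #9: r4=0*9=0
after ADD r1, r1, r4: r1=16+0=16
after ADD r1, r1, r2: r1=16+12=28
after SUB r2, r2, #2: r2=12-2=10
CMP r2, #0  (cmp 10,0)
BNE start: taken
after MUL r4, r4, #9: r4=0*9=0
after ADD r1, r1, r4: r1=28+0=28
after ADD r1, r1, r2: r1=28+10=38
after SUB r2, r2, #2: r2=10-2=8
CMP r2, #0  (cmp 8,0)
BNE start: taken
after MUL r4, r4, #9: r4=0*9=0
after ADD r1, r1, r4: r1=38+0=38
after ADD r1, r1, r2: r1=38+8=46
after SUB r2, r2, #2: r2=8-2=6
CMP r2, #0  (cmp 6,0)
BNE start: taken
after MUL r4, r4, #9: r4=0*9=0
after ADD r1, r1, r4: r1=46+0=46
after ADD r1, r1, r2: r1=46+6=52
after SUB r2, r2, #2: r2=6-2=4
CMP r2, #0  (cmp 4,0)
BNE start: taken
after MUL r4, r4, #9: r4=0*9=0
after ADD r1, r1, r4: r1=52+0=52
after ADD r1, r1, r2: r1=52+4=56
after SUB r2, r2, #2: r2=4-2=2
CMP r2, #0  (cmp 2,0)
BNE start: taken
after MUL r4, r4, #9: r4=0*9=0
after ADD r1, r1, r4: r1=56+0=56
after ADD r1, r1, r2: r1=56+2=58
after SUB r2, r2, #2: r2=2-2=0
CMP r2, #0  (cmp 0,0)
BNE start: not taken
after ADD r1, r1, r4: r1=58+0=58
halt.
Total executed instructions: 47.

47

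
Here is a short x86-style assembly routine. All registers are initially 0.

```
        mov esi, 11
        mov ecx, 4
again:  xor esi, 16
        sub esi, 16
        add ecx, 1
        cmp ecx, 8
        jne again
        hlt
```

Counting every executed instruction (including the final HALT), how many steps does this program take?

esi=11
ecx=4
esi=11^16=27
esi=27-16=11
ecx=4+1=5
cmp ecx, 8  (cmp 5,8)
jne again: taken
esi=11^16=27
esi=27-16=11
ecx=5+1=6
cmp ecx, 8  (cmp 6,8)
jne again: taken
esi=11^16=27
esi=27-16=11
ecx=6+1=7
cmp ecx, 8  (cmp 7,8)
jne again: taken
esi=11^16=27
esi=27-16=11
ecx=7+1=8
cmp ecx, 8  (cmp 8,8)
jne again: not taken
halt.
Total executed instructions: 23.

23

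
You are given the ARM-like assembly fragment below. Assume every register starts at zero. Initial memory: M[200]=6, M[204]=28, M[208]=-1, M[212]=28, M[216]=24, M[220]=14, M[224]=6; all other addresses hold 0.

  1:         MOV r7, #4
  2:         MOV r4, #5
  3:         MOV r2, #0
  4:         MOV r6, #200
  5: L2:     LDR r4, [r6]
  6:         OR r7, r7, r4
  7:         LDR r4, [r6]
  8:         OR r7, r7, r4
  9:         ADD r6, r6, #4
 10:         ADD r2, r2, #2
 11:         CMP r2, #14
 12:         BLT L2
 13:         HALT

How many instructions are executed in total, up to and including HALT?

r7=4
r4=5
r2=0
r6=200
r4=M[200]=6
r7=4|6=6
r4=M[200]=6
r7=6|6=6
r6=200+4=204
r2=0+2=2
CMP r2, #14  (cmp 2,14)
BLT L2: taken
r4=M[204]=28
r7=6|28=30
r4=M[204]=28
r7=30|28=30
r6=204+4=208
r2=2+2=4
CMP r2, #14  (cmp 4,14)
BLT L2: taken
r4=M[208]=-1
r7=30|(-1)=-1
r4=M[208]=-1
r7=(-1)|(-1)=-1
r6=208+4=212
r2=4+2=6
CMP r2, #14  (cmp 6,14)
BLT L2: taken
r4=M[212]=28
r7=(-1)|28=-1
r4=M[212]=28
r7=(-1)|28=-1
r6=212+4=216
r2=6+2=8
CMP r2, #14  (cmp 8,14)
BLT L2: taken
r4=M[216]=24
r7=(-1)|24=-1
r4=M[216]=24
r7=(-1)|24=-1
r6=216+4=220
r2=8+2=10
CMP r2, #14  (cmp 10,14)
BLT L2: taken
r4=M[220]=14
r7=(-1)|14=-1
r4=M[220]=14
r7=(-1)|14=-1
r6=220+4=224
r2=10+2=12
CMP r2, #14  (cmp 12,14)
BLT L2: taken
r4=M[224]=6
r7=(-1)|6=-1
r4=M[224]=6
r7=(-1)|6=-1
r6=224+4=228
r2=12+2=14
CMP r2, #14  (cmp 14,14)
BLT L2: not taken
halt.
Total executed instructions: 61.

61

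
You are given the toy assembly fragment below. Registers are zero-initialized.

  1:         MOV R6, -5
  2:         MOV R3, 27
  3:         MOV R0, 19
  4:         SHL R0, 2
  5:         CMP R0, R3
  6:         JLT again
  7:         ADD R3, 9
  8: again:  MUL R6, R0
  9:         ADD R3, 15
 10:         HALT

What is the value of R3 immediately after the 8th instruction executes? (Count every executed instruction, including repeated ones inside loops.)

after MOV R6, -5: R6=-5
after MOV R3, 27: R3=27
after MOV R0, 19: R0=19
after SHL R0, 2: R0=19<<2=76
CMP R0, R3  (cmp 76,27)
JLT again: not taken
after ADD R3, 9: R3=27+9=36
after MUL R6, R0: R6=(-5)*76=-380
After step 8: R3 = 36.

36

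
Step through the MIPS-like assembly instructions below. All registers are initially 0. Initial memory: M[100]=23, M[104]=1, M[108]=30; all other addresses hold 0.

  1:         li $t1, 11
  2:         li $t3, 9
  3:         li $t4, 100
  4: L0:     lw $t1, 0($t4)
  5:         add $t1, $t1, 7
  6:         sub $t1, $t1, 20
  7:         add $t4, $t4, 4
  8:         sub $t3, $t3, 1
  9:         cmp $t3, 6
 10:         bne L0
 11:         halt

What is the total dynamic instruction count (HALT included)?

li $t1, 11 → $t1=11
li $t3, 9 → $t3=9
li $t4, 100 → $t4=100
lw $t1, 0($t4) → $t1=M[100]=23
add $t1, $t1, 7 → $t1=23+7=30
sub $t1, $t1, 20 → $t1=30-20=10
add $t4, $t4, 4 → $t4=100+4=104
sub $t3, $t3, 1 → $t3=9-1=8
cmp $t3, 6  (cmp 8,6)
bne L0: taken
lw $t1, 0($t4) → $t1=M[104]=1
add $t1, $t1, 7 → $t1=1+7=8
sub $t1, $t1, 20 → $t1=8-20=-12
add $t4, $t4, 4 → $t4=104+4=108
sub $t3, $t3, 1 → $t3=8-1=7
cmp $t3, 6  (cmp 7,6)
bne L0: taken
lw $t1, 0($t4) → $t1=M[108]=30
add $t1, $t1, 7 → $t1=30+7=37
sub $t1, $t1, 20 → $t1=37-20=17
add $t4, $t4, 4 → $t4=108+4=112
sub $t3, $t3, 1 → $t3=7-1=6
cmp $t3, 6  (cmp 6,6)
bne L0: not taken
halt.
Total executed instructions: 25.

25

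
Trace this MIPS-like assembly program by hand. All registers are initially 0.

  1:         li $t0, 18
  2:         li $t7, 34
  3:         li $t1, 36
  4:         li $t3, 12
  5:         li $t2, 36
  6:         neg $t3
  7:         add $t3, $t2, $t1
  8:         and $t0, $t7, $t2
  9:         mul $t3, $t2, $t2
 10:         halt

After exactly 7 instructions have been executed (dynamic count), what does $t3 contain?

72

$t0=18
$t7=34
$t1=36
$t3=12
$t2=36
$t3=-(12)=-12
$t3=36+36=72
After step 7: $t3 = 72.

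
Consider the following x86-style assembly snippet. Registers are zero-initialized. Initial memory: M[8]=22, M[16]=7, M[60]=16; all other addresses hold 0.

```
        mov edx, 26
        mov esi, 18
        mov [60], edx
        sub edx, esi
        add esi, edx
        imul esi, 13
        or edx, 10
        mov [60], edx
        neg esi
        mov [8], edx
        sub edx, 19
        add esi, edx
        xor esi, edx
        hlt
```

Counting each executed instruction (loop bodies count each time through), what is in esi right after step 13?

mov edx, 26 → edx=26
mov esi, 18 → esi=18
mov [60], edx → M[60]=26
sub edx, esi → edx=26-18=8
add esi, edx → esi=18+8=26
imul esi, 13 → esi=26*13=338
or edx, 10 → edx=8|10=10
mov [60], edx → M[60]=10
neg esi → esi=-(338)=-338
mov [8], edx → M[8]=10
sub edx, 19 → edx=10-19=-9
add esi, edx → esi=(-338)+(-9)=-347
xor esi, edx → esi=(-347)^(-9)=338
After step 13: esi = 338.

338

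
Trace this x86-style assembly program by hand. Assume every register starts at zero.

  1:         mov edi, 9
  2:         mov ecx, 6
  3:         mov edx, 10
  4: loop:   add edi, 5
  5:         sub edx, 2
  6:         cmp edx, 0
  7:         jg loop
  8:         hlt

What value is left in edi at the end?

34

edi=9
ecx=6
edx=10
edi=9+5=14
edx=10-2=8
cmp edx, 0  (cmp 8,0)
jg loop: taken
edi=14+5=19
edx=8-2=6
cmp edx, 0  (cmp 6,0)
jg loop: taken
edi=19+5=24
edx=6-2=4
cmp edx, 0  (cmp 4,0)
jg loop: taken
edi=24+5=29
edx=4-2=2
cmp edx, 0  (cmp 2,0)
jg loop: taken
edi=29+5=34
edx=2-2=0
cmp edx, 0  (cmp 0,0)
jg loop: not taken
halt.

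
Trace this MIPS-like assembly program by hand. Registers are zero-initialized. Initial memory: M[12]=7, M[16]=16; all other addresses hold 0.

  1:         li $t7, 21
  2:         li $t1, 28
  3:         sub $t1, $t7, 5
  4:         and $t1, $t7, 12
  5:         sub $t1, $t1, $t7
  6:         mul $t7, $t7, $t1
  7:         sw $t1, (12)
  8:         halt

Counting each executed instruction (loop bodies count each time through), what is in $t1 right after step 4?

after li $t7, 21: $t7=21
after li $t1, 28: $t1=28
after sub $t1, $t7, 5: $t1=21-5=16
after and $t1, $t7, 12: $t1=21&12=4
After step 4: $t1 = 4.

4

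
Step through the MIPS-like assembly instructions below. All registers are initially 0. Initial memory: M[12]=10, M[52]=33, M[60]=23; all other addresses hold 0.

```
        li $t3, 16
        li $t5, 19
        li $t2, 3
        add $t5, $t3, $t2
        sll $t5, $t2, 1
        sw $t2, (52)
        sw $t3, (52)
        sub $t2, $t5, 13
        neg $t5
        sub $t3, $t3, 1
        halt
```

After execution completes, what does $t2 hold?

after li $t3, 16: $t3=16
after li $t5, 19: $t5=19
after li $t2, 3: $t2=3
after add $t5, $t3, $t2: $t5=16+3=19
after sll $t5, $t2, 1: $t5=3<<1=6
sw $t2, (52) → M[52]=3
sw $t3, (52) → M[52]=16
after sub $t2, $t5, 13: $t2=6-13=-7
after neg $t5: $t5=-(6)=-6
after sub $t3, $t3, 1: $t3=16-1=15
halt.

-7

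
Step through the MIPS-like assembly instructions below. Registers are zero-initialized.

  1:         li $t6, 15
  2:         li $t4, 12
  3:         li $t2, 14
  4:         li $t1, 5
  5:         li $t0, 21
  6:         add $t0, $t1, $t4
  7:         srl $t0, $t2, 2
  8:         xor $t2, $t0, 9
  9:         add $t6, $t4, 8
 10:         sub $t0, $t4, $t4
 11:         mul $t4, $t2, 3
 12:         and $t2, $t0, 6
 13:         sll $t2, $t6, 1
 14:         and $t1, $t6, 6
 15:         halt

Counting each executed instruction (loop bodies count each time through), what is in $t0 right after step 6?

17

after li $t6, 15: $t6=15
after li $t4, 12: $t4=12
after li $t2, 14: $t2=14
after li $t1, 5: $t1=5
after li $t0, 21: $t0=21
after add $t0, $t1, $t4: $t0=5+12=17
After step 6: $t0 = 17.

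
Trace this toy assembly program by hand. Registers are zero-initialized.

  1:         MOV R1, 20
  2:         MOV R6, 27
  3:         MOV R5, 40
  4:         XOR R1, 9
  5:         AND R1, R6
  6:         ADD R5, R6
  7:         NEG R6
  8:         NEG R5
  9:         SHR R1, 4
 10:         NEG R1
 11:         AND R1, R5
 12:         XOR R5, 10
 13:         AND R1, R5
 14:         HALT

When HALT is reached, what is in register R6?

after MOV R1, 20: R1=20
after MOV R6, 27: R6=27
after MOV R5, 40: R5=40
after XOR R1, 9: R1=20^9=29
after AND R1, R6: R1=29&27=25
after ADD R5, R6: R5=40+27=67
after NEG R6: R6=-(27)=-27
after NEG R5: R5=-(67)=-67
after SHR R1, 4: R1=25>>4=1
after NEG R1: R1=-(1)=-1
after AND R1, R5: R1=(-1)&(-67)=-67
after XOR R5, 10: R5=(-67)^10=-73
after AND R1, R5: R1=(-67)&(-73)=-75
halt.

-27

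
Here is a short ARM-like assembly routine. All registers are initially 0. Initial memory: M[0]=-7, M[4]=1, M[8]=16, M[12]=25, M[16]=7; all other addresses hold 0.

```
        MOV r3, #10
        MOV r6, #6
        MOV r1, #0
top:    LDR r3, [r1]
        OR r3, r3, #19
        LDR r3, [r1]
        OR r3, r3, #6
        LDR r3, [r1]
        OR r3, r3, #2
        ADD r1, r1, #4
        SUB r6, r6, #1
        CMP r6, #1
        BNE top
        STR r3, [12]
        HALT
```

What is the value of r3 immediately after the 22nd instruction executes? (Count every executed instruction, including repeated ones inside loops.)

3

r3=10
r6=6
r1=0
r3=M[0]=-7
r3=(-7)|19=-5
r3=M[0]=-7
r3=(-7)|6=-1
r3=M[0]=-7
r3=(-7)|2=-5
r1=0+4=4
r6=6-1=5
CMP r6, #1  (cmp 5,1)
BNE top: taken
r3=M[4]=1
r3=1|19=19
r3=M[4]=1
r3=1|6=7
r3=M[4]=1
r3=1|2=3
r1=4+4=8
r6=5-1=4
CMP r6, #1  (cmp 4,1)
After step 22: r3 = 3.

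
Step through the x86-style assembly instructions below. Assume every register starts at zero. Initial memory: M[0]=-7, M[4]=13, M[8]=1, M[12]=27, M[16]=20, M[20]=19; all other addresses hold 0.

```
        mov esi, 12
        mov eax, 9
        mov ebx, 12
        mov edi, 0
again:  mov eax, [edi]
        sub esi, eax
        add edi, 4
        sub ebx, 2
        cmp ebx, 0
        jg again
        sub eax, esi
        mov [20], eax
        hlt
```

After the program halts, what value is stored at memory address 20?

after mov esi, 12: esi=12
after mov eax, 9: eax=9
after mov ebx, 12: ebx=12
after mov edi, 0: edi=0
after mov eax, [edi]: eax=M[0]=-7
after sub esi, eax: esi=12-(-7)=19
after add edi, 4: edi=0+4=4
after sub ebx, 2: ebx=12-2=10
cmp ebx, 0  (cmp 10,0)
jg again: taken
after mov eax, [edi]: eax=M[4]=13
after sub esi, eax: esi=19-13=6
after add edi, 4: edi=4+4=8
after sub ebx, 2: ebx=10-2=8
cmp ebx, 0  (cmp 8,0)
jg again: taken
after mov eax, [edi]: eax=M[8]=1
after sub esi, eax: esi=6-1=5
after add edi, 4: edi=8+4=12
after sub ebx, 2: ebx=8-2=6
cmp ebx, 0  (cmp 6,0)
jg again: taken
after mov eax, [edi]: eax=M[12]=27
after sub esi, eax: esi=5-27=-22
after add edi, 4: edi=12+4=16
after sub ebx, 2: ebx=6-2=4
cmp ebx, 0  (cmp 4,0)
jg again: taken
after mov eax, [edi]: eax=M[16]=20
after sub esi, eax: esi=(-22)-20=-42
after add edi, 4: edi=16+4=20
after sub ebx, 2: ebx=4-2=2
cmp ebx, 0  (cmp 2,0)
jg again: taken
after mov eax, [edi]: eax=M[20]=19
after sub esi, eax: esi=(-42)-19=-61
after add edi, 4: edi=20+4=24
after sub ebx, 2: ebx=2-2=0
cmp ebx, 0  (cmp 0,0)
jg again: not taken
after sub eax, esi: eax=19-(-61)=80
mov [20], eax → M[20]=80
halt.

80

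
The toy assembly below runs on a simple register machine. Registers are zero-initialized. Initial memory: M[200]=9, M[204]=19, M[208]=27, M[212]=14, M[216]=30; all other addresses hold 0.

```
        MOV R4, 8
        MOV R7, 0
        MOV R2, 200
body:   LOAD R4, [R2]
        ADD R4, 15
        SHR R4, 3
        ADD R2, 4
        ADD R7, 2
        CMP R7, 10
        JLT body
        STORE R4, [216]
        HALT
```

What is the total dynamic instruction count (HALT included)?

40

R4=8
R7=0
R2=200
R4=M[200]=9
R4=9+15=24
R4=24>>3=3
R2=200+4=204
R7=0+2=2
CMP R7, 10  (cmp 2,10)
JLT body: taken
R4=M[204]=19
R4=19+15=34
R4=34>>3=4
R2=204+4=208
R7=2+2=4
CMP R7, 10  (cmp 4,10)
JLT body: taken
R4=M[208]=27
R4=27+15=42
R4=42>>3=5
R2=208+4=212
R7=4+2=6
CMP R7, 10  (cmp 6,10)
JLT body: taken
R4=M[212]=14
R4=14+15=29
R4=29>>3=3
R2=212+4=216
R7=6+2=8
CMP R7, 10  (cmp 8,10)
JLT body: taken
R4=M[216]=30
R4=30+15=45
R4=45>>3=5
R2=216+4=220
R7=8+2=10
CMP R7, 10  (cmp 10,10)
JLT body: not taken
STORE R4, [216] → M[216]=5
halt.
Total executed instructions: 40.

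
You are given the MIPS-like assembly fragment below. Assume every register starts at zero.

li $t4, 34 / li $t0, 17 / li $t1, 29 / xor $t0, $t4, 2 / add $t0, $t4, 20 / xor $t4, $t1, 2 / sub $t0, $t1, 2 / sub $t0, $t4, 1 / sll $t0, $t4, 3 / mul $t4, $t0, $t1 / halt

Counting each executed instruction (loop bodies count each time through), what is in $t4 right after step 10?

7192

after li $t4, 34: $t4=34
after li $t0, 17: $t0=17
after li $t1, 29: $t1=29
after xor $t0, $t4, 2: $t0=34^2=32
after add $t0, $t4, 20: $t0=34+20=54
after xor $t4, $t1, 2: $t4=29^2=31
after sub $t0, $t1, 2: $t0=29-2=27
after sub $t0, $t4, 1: $t0=31-1=30
after sll $t0, $t4, 3: $t0=31<<3=248
after mul $t4, $t0, $t1: $t4=248*29=7192
After step 10: $t4 = 7192.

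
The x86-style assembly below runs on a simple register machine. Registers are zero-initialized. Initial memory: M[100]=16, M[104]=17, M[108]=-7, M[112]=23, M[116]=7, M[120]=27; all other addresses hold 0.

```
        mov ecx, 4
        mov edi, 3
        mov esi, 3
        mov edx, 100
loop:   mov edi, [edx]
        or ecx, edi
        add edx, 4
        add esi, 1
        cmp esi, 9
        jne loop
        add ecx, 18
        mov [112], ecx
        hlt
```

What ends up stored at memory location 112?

after mov ecx, 4: ecx=4
after mov edi, 3: edi=3
after mov esi, 3: esi=3
after mov edx, 100: edx=100
after mov edi, [edx]: edi=M[100]=16
after or ecx, edi: ecx=4|16=20
after add edx, 4: edx=100+4=104
after add esi, 1: esi=3+1=4
cmp esi, 9  (cmp 4,9)
jne loop: taken
after mov edi, [edx]: edi=M[104]=17
after or ecx, edi: ecx=20|17=21
after add edx, 4: edx=104+4=108
after add esi, 1: esi=4+1=5
cmp esi, 9  (cmp 5,9)
jne loop: taken
after mov edi, [edx]: edi=M[108]=-7
after or ecx, edi: ecx=21|(-7)=-3
after add edx, 4: edx=108+4=112
after add esi, 1: esi=5+1=6
cmp esi, 9  (cmp 6,9)
jne loop: taken
after mov edi, [edx]: edi=M[112]=23
after or ecx, edi: ecx=(-3)|23=-1
after add edx, 4: edx=112+4=116
after add esi, 1: esi=6+1=7
cmp esi, 9  (cmp 7,9)
jne loop: taken
after mov edi, [edx]: edi=M[116]=7
after or ecx, edi: ecx=(-1)|7=-1
after add edx, 4: edx=116+4=120
after add esi, 1: esi=7+1=8
cmp esi, 9  (cmp 8,9)
jne loop: taken
after mov edi, [edx]: edi=M[120]=27
after or ecx, edi: ecx=(-1)|27=-1
after add edx, 4: edx=120+4=124
after add esi, 1: esi=8+1=9
cmp esi, 9  (cmp 9,9)
jne loop: not taken
after add ecx, 18: ecx=(-1)+18=17
mov [112], ecx → M[112]=17
halt.

17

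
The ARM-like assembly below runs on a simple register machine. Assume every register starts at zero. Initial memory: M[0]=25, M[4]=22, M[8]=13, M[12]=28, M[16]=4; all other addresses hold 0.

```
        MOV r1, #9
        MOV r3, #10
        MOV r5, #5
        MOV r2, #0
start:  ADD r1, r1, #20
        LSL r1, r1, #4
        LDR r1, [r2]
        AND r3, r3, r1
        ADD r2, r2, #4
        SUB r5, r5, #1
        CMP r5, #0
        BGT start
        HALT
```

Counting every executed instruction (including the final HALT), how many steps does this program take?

after MOV r1, #9: r1=9
after MOV r3, #10: r3=10
after MOV r5, #5: r5=5
after MOV r2, #0: r2=0
after ADD r1, r1, #20: r1=9+20=29
after LSL r1, r1, #4: r1=29<<4=464
after LDR r1, [r2]: r1=M[0]=25
after AND r3, r3, r1: r3=10&25=8
after ADD r2, r2, #4: r2=0+4=4
after SUB r5, r5, #1: r5=5-1=4
CMP r5, #0  (cmp 4,0)
BGT start: taken
after ADD r1, r1, #20: r1=25+20=45
after LSL r1, r1, #4: r1=45<<4=720
after LDR r1, [r2]: r1=M[4]=22
after AND r3, r3, r1: r3=8&22=0
after ADD r2, r2, #4: r2=4+4=8
after SUB r5, r5, #1: r5=4-1=3
CMP r5, #0  (cmp 3,0)
BGT start: taken
after ADD r1, r1, #20: r1=22+20=42
after LSL r1, r1, #4: r1=42<<4=672
after LDR r1, [r2]: r1=M[8]=13
after AND r3, r3, r1: r3=0&13=0
after ADD r2, r2, #4: r2=8+4=12
after SUB r5, r5, #1: r5=3-1=2
CMP r5, #0  (cmp 2,0)
BGT start: taken
after ADD r1, r1, #20: r1=13+20=33
after LSL r1, r1, #4: r1=33<<4=528
after LDR r1, [r2]: r1=M[12]=28
after AND r3, r3, r1: r3=0&28=0
after ADD r2, r2, #4: r2=12+4=16
after SUB r5, r5, #1: r5=2-1=1
CMP r5, #0  (cmp 1,0)
BGT start: taken
after ADD r1, r1, #20: r1=28+20=48
after LSL r1, r1, #4: r1=48<<4=768
after LDR r1, [r2]: r1=M[16]=4
after AND r3, r3, r1: r3=0&4=0
after ADD r2, r2, #4: r2=16+4=20
after SUB r5, r5, #1: r5=1-1=0
CMP r5, #0  (cmp 0,0)
BGT start: not taken
halt.
Total executed instructions: 45.

45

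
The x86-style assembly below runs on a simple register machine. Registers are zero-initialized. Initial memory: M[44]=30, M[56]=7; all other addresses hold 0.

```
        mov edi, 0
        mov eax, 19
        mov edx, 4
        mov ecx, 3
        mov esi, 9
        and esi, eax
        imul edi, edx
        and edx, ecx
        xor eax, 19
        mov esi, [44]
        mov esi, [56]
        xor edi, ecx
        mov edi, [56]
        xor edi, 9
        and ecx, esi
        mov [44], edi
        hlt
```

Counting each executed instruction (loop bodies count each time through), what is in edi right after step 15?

14

mov edi, 0 → edi=0
mov eax, 19 → eax=19
mov edx, 4 → edx=4
mov ecx, 3 → ecx=3
mov esi, 9 → esi=9
and esi, eax → esi=9&19=1
imul edi, edx → edi=0*4=0
and edx, ecx → edx=4&3=0
xor eax, 19 → eax=19^19=0
mov esi, [44] → esi=M[44]=30
mov esi, [56] → esi=M[56]=7
xor edi, ecx → edi=0^3=3
mov edi, [56] → edi=M[56]=7
xor edi, 9 → edi=7^9=14
and ecx, esi → ecx=3&7=3
After step 15: edi = 14.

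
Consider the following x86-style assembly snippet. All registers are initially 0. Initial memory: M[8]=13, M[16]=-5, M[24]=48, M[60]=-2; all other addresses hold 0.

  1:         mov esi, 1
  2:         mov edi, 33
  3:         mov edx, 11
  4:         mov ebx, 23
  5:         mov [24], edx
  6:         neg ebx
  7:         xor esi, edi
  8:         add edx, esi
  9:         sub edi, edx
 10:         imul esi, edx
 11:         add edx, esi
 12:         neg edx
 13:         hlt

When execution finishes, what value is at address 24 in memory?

11

mov esi, 1 → esi=1
mov edi, 33 → edi=33
mov edx, 11 → edx=11
mov ebx, 23 → ebx=23
mov [24], edx → M[24]=11
neg ebx → ebx=-(23)=-23
xor esi, edi → esi=1^33=32
add edx, esi → edx=11+32=43
sub edi, edx → edi=33-43=-10
imul esi, edx → esi=32*43=1376
add edx, esi → edx=43+1376=1419
neg edx → edx=-(1419)=-1419
halt.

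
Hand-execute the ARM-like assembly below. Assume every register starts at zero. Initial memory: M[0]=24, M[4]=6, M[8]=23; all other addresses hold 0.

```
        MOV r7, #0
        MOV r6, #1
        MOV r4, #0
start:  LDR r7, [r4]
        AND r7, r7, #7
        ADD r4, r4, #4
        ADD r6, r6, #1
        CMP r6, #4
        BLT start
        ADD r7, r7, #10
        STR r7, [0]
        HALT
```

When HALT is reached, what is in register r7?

17

r7=0
r6=1
r4=0
r7=M[0]=24
r7=24&7=0
r4=0+4=4
r6=1+1=2
CMP r6, #4  (cmp 2,4)
BLT start: taken
r7=M[4]=6
r7=6&7=6
r4=4+4=8
r6=2+1=3
CMP r6, #4  (cmp 3,4)
BLT start: taken
r7=M[8]=23
r7=23&7=7
r4=8+4=12
r6=3+1=4
CMP r6, #4  (cmp 4,4)
BLT start: not taken
r7=7+10=17
STR r7, [0] → M[0]=17
halt.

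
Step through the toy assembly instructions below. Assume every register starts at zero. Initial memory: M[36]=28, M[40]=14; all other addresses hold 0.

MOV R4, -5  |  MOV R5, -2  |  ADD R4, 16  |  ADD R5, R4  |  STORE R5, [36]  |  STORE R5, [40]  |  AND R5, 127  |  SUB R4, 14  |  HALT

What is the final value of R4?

-3

R4=-5
R5=-2
R4=(-5)+16=11
R5=(-2)+11=9
STORE R5, [36] → M[36]=9
STORE R5, [40] → M[40]=9
R5=9&127=9
R4=11-14=-3
halt.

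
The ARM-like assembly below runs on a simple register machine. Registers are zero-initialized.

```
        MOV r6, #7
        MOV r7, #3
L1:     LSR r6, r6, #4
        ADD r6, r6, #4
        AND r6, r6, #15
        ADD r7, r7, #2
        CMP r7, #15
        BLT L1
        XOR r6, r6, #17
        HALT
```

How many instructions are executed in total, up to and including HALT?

40

MOV r6, #7 → r6=7
MOV r7, #3 → r7=3
LSR r6, r6, #4 → r6=7>>4=0
ADD r6, r6, #4 → r6=0+4=4
AND r6, r6, #15 → r6=4&15=4
ADD r7, r7, #2 → r7=3+2=5
CMP r7, #15  (cmp 5,15)
BLT L1: taken
LSR r6, r6, #4 → r6=4>>4=0
ADD r6, r6, #4 → r6=0+4=4
AND r6, r6, #15 → r6=4&15=4
ADD r7, r7, #2 → r7=5+2=7
CMP r7, #15  (cmp 7,15)
BLT L1: taken
LSR r6, r6, #4 → r6=4>>4=0
ADD r6, r6, #4 → r6=0+4=4
AND r6, r6, #15 → r6=4&15=4
ADD r7, r7, #2 → r7=7+2=9
CMP r7, #15  (cmp 9,15)
BLT L1: taken
LSR r6, r6, #4 → r6=4>>4=0
ADD r6, r6, #4 → r6=0+4=4
AND r6, r6, #15 → r6=4&15=4
ADD r7, r7, #2 → r7=9+2=11
CMP r7, #15  (cmp 11,15)
BLT L1: taken
LSR r6, r6, #4 → r6=4>>4=0
ADD r6, r6, #4 → r6=0+4=4
AND r6, r6, #15 → r6=4&15=4
ADD r7, r7, #2 → r7=11+2=13
CMP r7, #15  (cmp 13,15)
BLT L1: taken
LSR r6, r6, #4 → r6=4>>4=0
ADD r6, r6, #4 → r6=0+4=4
AND r6, r6, #15 → r6=4&15=4
ADD r7, r7, #2 → r7=13+2=15
CMP r7, #15  (cmp 15,15)
BLT L1: not taken
XOR r6, r6, #17 → r6=4^17=21
halt.
Total executed instructions: 40.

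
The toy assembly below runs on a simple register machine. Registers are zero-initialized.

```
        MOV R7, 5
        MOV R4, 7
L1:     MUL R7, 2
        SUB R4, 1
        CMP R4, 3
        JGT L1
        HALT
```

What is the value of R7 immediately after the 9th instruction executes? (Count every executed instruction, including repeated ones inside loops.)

R7=5
R4=7
R7=5*2=10
R4=7-1=6
CMP R4, 3  (cmp 6,3)
JGT L1: taken
R7=10*2=20
R4=6-1=5
CMP R4, 3  (cmp 5,3)
After step 9: R7 = 20.

20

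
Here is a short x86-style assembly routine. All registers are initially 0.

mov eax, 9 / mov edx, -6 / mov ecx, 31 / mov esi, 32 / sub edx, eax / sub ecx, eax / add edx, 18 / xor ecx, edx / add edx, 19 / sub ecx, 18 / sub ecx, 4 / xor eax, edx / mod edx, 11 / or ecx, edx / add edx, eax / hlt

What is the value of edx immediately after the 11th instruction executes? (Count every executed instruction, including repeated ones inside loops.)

22

after mov eax, 9: eax=9
after mov edx, -6: edx=-6
after mov ecx, 31: ecx=31
after mov esi, 32: esi=32
after sub edx, eax: edx=(-6)-9=-15
after sub ecx, eax: ecx=31-9=22
after add edx, 18: edx=(-15)+18=3
after xor ecx, edx: ecx=22^3=21
after add edx, 19: edx=3+19=22
after sub ecx, 18: ecx=21-18=3
after sub ecx, 4: ecx=3-4=-1
After step 11: edx = 22.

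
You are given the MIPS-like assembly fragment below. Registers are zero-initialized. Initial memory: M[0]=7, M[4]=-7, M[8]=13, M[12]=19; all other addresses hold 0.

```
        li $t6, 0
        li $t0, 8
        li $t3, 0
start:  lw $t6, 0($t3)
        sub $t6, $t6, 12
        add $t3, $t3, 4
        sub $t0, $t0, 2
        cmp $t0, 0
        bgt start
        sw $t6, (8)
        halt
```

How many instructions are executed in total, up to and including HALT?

$t6=0
$t0=8
$t3=0
$t6=M[0]=7
$t6=7-12=-5
$t3=0+4=4
$t0=8-2=6
cmp $t0, 0  (cmp 6,0)
bgt start: taken
$t6=M[4]=-7
$t6=(-7)-12=-19
$t3=4+4=8
$t0=6-2=4
cmp $t0, 0  (cmp 4,0)
bgt start: taken
$t6=M[8]=13
$t6=13-12=1
$t3=8+4=12
$t0=4-2=2
cmp $t0, 0  (cmp 2,0)
bgt start: taken
$t6=M[12]=19
$t6=19-12=7
$t3=12+4=16
$t0=2-2=0
cmp $t0, 0  (cmp 0,0)
bgt start: not taken
sw $t6, (8) → M[8]=7
halt.
Total executed instructions: 29.

29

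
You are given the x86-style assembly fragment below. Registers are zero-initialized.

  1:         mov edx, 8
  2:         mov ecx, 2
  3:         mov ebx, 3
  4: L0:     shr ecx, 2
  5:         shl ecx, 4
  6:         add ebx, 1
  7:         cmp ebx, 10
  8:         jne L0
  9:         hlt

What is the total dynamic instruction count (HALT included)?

after mov edx, 8: edx=8
after mov ecx, 2: ecx=2
after mov ebx, 3: ebx=3
after shr ecx, 2: ecx=2>>2=0
after shl ecx, 4: ecx=0<<4=0
after add ebx, 1: ebx=3+1=4
cmp ebx, 10  (cmp 4,10)
jne L0: taken
after shr ecx, 2: ecx=0>>2=0
after shl ecx, 4: ecx=0<<4=0
after add ebx, 1: ebx=4+1=5
cmp ebx, 10  (cmp 5,10)
jne L0: taken
after shr ecx, 2: ecx=0>>2=0
after shl ecx, 4: ecx=0<<4=0
after add ebx, 1: ebx=5+1=6
cmp ebx, 10  (cmp 6,10)
jne L0: taken
after shr ecx, 2: ecx=0>>2=0
after shl ecx, 4: ecx=0<<4=0
after add ebx, 1: ebx=6+1=7
cmp ebx, 10  (cmp 7,10)
jne L0: taken
after shr ecx, 2: ecx=0>>2=0
after shl ecx, 4: ecx=0<<4=0
after add ebx, 1: ebx=7+1=8
cmp ebx, 10  (cmp 8,10)
jne L0: taken
after shr ecx, 2: ecx=0>>2=0
after shl ecx, 4: ecx=0<<4=0
after add ebx, 1: ebx=8+1=9
cmp ebx, 10  (cmp 9,10)
jne L0: taken
after shr ecx, 2: ecx=0>>2=0
after shl ecx, 4: ecx=0<<4=0
after add ebx, 1: ebx=9+1=10
cmp ebx, 10  (cmp 10,10)
jne L0: not taken
halt.
Total executed instructions: 39.

39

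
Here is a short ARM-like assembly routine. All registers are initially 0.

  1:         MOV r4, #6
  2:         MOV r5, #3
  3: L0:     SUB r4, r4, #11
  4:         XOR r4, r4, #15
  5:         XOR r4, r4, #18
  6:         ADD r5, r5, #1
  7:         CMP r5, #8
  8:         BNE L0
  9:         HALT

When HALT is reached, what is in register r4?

-154

MOV r4, #6 → r4=6
MOV r5, #3 → r5=3
SUB r4, r4, #11 → r4=6-11=-5
XOR r4, r4, #15 → r4=(-5)^15=-12
XOR r4, r4, #18 → r4=(-12)^18=-26
ADD r5, r5, #1 → r5=3+1=4
CMP r5, #8  (cmp 4,8)
BNE L0: taken
SUB r4, r4, #11 → r4=(-26)-11=-37
XOR r4, r4, #15 → r4=(-37)^15=-44
XOR r4, r4, #18 → r4=(-44)^18=-58
ADD r5, r5, #1 → r5=4+1=5
CMP r5, #8  (cmp 5,8)
BNE L0: taken
SUB r4, r4, #11 → r4=(-58)-11=-69
XOR r4, r4, #15 → r4=(-69)^15=-76
XOR r4, r4, #18 → r4=(-76)^18=-90
ADD r5, r5, #1 → r5=5+1=6
CMP r5, #8  (cmp 6,8)
BNE L0: taken
SUB r4, r4, #11 → r4=(-90)-11=-101
XOR r4, r4, #15 → r4=(-101)^15=-108
XOR r4, r4, #18 → r4=(-108)^18=-122
ADD r5, r5, #1 → r5=6+1=7
CMP r5, #8  (cmp 7,8)
BNE L0: taken
SUB r4, r4, #11 → r4=(-122)-11=-133
XOR r4, r4, #15 → r4=(-133)^15=-140
XOR r4, r4, #18 → r4=(-140)^18=-154
ADD r5, r5, #1 → r5=7+1=8
CMP r5, #8  (cmp 8,8)
BNE L0: not taken
halt.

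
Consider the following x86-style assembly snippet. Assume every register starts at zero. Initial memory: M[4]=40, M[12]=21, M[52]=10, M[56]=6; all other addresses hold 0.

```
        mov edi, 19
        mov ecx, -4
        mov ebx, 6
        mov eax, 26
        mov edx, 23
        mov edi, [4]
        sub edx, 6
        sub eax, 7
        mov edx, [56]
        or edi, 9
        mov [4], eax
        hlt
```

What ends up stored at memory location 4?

after mov edi, 19: edi=19
after mov ecx, -4: ecx=-4
after mov ebx, 6: ebx=6
after mov eax, 26: eax=26
after mov edx, 23: edx=23
after mov edi, [4]: edi=M[4]=40
after sub edx, 6: edx=23-6=17
after sub eax, 7: eax=26-7=19
after mov edx, [56]: edx=M[56]=6
after or edi, 9: edi=40|9=41
mov [4], eax → M[4]=19
halt.

19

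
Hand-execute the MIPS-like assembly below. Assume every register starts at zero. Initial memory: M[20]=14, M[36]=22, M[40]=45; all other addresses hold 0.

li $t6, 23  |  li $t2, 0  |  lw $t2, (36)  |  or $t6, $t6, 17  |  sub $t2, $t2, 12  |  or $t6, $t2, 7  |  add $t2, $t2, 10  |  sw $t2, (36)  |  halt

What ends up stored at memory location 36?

$t6=23
$t2=0
$t2=M[36]=22
$t6=23|17=23
$t2=22-12=10
$t6=10|7=15
$t2=10+10=20
sw $t2, (36) → M[36]=20
halt.

20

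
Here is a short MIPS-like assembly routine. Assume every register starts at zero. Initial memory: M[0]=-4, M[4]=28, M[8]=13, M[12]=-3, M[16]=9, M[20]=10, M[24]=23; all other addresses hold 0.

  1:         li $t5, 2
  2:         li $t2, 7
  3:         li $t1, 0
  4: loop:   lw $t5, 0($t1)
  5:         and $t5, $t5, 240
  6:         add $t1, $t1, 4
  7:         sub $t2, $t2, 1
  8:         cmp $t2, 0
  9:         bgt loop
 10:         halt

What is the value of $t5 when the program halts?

16

li $t5, 2 → $t5=2
li $t2, 7 → $t2=7
li $t1, 0 → $t1=0
lw $t5, 0($t1) → $t5=M[0]=-4
and $t5, $t5, 240 → $t5=(-4)&240=240
add $t1, $t1, 4 → $t1=0+4=4
sub $t2, $t2, 1 → $t2=7-1=6
cmp $t2, 0  (cmp 6,0)
bgt loop: taken
lw $t5, 0($t1) → $t5=M[4]=28
and $t5, $t5, 240 → $t5=28&240=16
add $t1, $t1, 4 → $t1=4+4=8
sub $t2, $t2, 1 → $t2=6-1=5
cmp $t2, 0  (cmp 5,0)
bgt loop: taken
lw $t5, 0($t1) → $t5=M[8]=13
and $t5, $t5, 240 → $t5=13&240=0
add $t1, $t1, 4 → $t1=8+4=12
sub $t2, $t2, 1 → $t2=5-1=4
cmp $t2, 0  (cmp 4,0)
bgt loop: taken
lw $t5, 0($t1) → $t5=M[12]=-3
and $t5, $t5, 240 → $t5=(-3)&240=240
add $t1, $t1, 4 → $t1=12+4=16
sub $t2, $t2, 1 → $t2=4-1=3
cmp $t2, 0  (cmp 3,0)
bgt loop: taken
lw $t5, 0($t1) → $t5=M[16]=9
and $t5, $t5, 240 → $t5=9&240=0
add $t1, $t1, 4 → $t1=16+4=20
sub $t2, $t2, 1 → $t2=3-1=2
cmp $t2, 0  (cmp 2,0)
bgt loop: taken
lw $t5, 0($t1) → $t5=M[20]=10
and $t5, $t5, 240 → $t5=10&240=0
add $t1, $t1, 4 → $t1=20+4=24
sub $t2, $t2, 1 → $t2=2-1=1
cmp $t2, 0  (cmp 1,0)
bgt loop: taken
lw $t5, 0($t1) → $t5=M[24]=23
and $t5, $t5, 240 → $t5=23&240=16
add $t1, $t1, 4 → $t1=24+4=28
sub $t2, $t2, 1 → $t2=1-1=0
cmp $t2, 0  (cmp 0,0)
bgt loop: not taken
halt.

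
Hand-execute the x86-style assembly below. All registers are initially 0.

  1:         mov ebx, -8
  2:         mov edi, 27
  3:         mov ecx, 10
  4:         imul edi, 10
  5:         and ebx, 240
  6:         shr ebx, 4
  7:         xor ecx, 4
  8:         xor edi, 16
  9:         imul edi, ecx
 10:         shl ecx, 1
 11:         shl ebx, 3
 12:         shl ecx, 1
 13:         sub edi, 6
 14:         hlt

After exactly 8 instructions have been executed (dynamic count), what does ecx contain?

ebx=-8
edi=27
ecx=10
edi=27*10=270
ebx=(-8)&240=240
ebx=240>>4=15
ecx=10^4=14
edi=270^16=286
After step 8: ecx = 14.

14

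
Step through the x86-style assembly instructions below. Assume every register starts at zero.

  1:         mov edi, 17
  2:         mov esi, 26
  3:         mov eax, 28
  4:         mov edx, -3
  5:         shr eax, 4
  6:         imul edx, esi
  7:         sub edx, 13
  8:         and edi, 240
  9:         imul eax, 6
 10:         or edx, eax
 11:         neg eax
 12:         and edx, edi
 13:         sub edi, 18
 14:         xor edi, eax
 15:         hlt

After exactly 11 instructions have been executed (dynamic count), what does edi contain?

edi=17
esi=26
eax=28
edx=-3
eax=28>>4=1
edx=(-3)*26=-78
edx=(-78)-13=-91
edi=17&240=16
eax=1*6=6
edx=(-91)|6=-89
eax=-(6)=-6
After step 11: edi = 16.

16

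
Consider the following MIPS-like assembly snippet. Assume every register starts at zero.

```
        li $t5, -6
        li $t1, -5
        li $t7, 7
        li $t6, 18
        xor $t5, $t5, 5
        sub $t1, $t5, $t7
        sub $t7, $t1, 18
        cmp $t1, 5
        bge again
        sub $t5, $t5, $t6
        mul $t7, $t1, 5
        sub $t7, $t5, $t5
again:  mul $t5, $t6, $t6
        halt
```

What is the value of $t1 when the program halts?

li $t5, -6 → $t5=-6
li $t1, -5 → $t1=-5
li $t7, 7 → $t7=7
li $t6, 18 → $t6=18
xor $t5, $t5, 5 → $t5=(-6)^5=-1
sub $t1, $t5, $t7 → $t1=(-1)-7=-8
sub $t7, $t1, 18 → $t7=(-8)-18=-26
cmp $t1, 5  (cmp -8,5)
bge again: not taken
sub $t5, $t5, $t6 → $t5=(-1)-18=-19
mul $t7, $t1, 5 → $t7=(-8)*5=-40
sub $t7, $t5, $t5 → $t7=(-19)-(-19)=0
mul $t5, $t6, $t6 → $t5=18*18=324
halt.

-8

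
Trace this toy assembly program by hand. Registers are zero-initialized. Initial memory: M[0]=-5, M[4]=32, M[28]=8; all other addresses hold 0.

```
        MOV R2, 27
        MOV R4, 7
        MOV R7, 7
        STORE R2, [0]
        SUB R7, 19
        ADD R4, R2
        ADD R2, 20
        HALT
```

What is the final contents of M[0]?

27

after MOV R2, 27: R2=27
after MOV R4, 7: R4=7
after MOV R7, 7: R7=7
STORE R2, [0] → M[0]=27
after SUB R7, 19: R7=7-19=-12
after ADD R4, R2: R4=7+27=34
after ADD R2, 20: R2=27+20=47
halt.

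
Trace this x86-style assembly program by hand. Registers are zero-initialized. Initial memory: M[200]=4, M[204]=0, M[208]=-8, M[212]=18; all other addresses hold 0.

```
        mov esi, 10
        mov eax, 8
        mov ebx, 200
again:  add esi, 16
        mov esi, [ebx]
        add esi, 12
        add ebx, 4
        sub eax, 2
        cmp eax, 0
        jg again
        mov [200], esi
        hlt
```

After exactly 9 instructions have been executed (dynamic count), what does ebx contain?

204

esi=10
eax=8
ebx=200
esi=10+16=26
esi=M[200]=4
esi=4+12=16
ebx=200+4=204
eax=8-2=6
cmp eax, 0  (cmp 6,0)
After step 9: ebx = 204.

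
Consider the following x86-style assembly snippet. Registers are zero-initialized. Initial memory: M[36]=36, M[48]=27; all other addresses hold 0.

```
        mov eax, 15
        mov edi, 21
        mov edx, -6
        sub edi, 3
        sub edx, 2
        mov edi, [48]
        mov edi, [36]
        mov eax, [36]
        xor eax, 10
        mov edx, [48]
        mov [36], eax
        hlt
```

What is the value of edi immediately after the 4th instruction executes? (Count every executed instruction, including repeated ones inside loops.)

after mov eax, 15: eax=15
after mov edi, 21: edi=21
after mov edx, -6: edx=-6
after sub edi, 3: edi=21-3=18
After step 4: edi = 18.

18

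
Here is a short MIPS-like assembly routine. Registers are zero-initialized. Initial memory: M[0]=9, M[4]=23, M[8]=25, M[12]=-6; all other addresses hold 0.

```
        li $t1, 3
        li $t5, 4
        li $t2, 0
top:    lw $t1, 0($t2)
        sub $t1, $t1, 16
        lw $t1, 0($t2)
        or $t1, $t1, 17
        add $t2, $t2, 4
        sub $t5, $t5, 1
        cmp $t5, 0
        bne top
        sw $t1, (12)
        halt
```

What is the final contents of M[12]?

after li $t1, 3: $t1=3
after li $t5, 4: $t5=4
after li $t2, 0: $t2=0
after lw $t1, 0($t2): $t1=M[0]=9
after sub $t1, $t1, 16: $t1=9-16=-7
after lw $t1, 0($t2): $t1=M[0]=9
after or $t1, $t1, 17: $t1=9|17=25
after add $t2, $t2, 4: $t2=0+4=4
after sub $t5, $t5, 1: $t5=4-1=3
cmp $t5, 0  (cmp 3,0)
bne top: taken
after lw $t1, 0($t2): $t1=M[4]=23
after sub $t1, $t1, 16: $t1=23-16=7
after lw $t1, 0($t2): $t1=M[4]=23
after or $t1, $t1, 17: $t1=23|17=23
after add $t2, $t2, 4: $t2=4+4=8
after sub $t5, $t5, 1: $t5=3-1=2
cmp $t5, 0  (cmp 2,0)
bne top: taken
after lw $t1, 0($t2): $t1=M[8]=25
after sub $t1, $t1, 16: $t1=25-16=9
after lw $t1, 0($t2): $t1=M[8]=25
after or $t1, $t1, 17: $t1=25|17=25
after add $t2, $t2, 4: $t2=8+4=12
after sub $t5, $t5, 1: $t5=2-1=1
cmp $t5, 0  (cmp 1,0)
bne top: taken
after lw $t1, 0($t2): $t1=M[12]=-6
after sub $t1, $t1, 16: $t1=(-6)-16=-22
after lw $t1, 0($t2): $t1=M[12]=-6
after or $t1, $t1, 17: $t1=(-6)|17=-5
after add $t2, $t2, 4: $t2=12+4=16
after sub $t5, $t5, 1: $t5=1-1=0
cmp $t5, 0  (cmp 0,0)
bne top: not taken
sw $t1, (12) → M[12]=-5
halt.

-5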